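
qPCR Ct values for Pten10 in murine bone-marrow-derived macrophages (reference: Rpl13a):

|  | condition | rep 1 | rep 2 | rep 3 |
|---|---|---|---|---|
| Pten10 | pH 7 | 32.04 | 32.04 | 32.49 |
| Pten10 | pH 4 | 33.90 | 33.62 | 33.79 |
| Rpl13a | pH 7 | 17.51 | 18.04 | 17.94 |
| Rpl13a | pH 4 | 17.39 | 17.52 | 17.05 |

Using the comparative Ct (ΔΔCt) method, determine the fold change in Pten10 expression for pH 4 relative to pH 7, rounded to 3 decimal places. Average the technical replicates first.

0.235

Mean Ct: Pten10 pH 7 32.190; Pten10 pH 4 33.770; Rpl13a pH 7 17.830; Rpl13a pH 4 17.320
ΔCt(pH 7) = 32.190 − 17.830 = 14.360
ΔCt(pH 4) = 33.770 − 17.320 = 16.450
ΔΔCt = 16.450 − 14.360 = 2.090
Fold change = 2^(−2.090) = 0.2349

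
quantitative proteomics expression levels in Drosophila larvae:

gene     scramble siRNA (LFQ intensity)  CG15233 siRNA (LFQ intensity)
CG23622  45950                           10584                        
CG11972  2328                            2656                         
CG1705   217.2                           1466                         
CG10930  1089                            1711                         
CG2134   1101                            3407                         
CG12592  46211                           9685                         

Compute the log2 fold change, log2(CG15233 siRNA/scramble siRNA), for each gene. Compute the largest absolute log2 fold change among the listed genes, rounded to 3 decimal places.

2.755

log2(10584/45950) = -2.118  (CG23622)
log2(2656/2328) = 0.190  (CG11972)
log2(1466/217.2) = 2.755  (CG1705)
log2(1711/1089) = 0.652  (CG10930)
log2(3407/1101) = 1.630  (CG2134)
log2(9685/46211) = -2.254  (CG12592)
The largest magnitude belongs to CG1705.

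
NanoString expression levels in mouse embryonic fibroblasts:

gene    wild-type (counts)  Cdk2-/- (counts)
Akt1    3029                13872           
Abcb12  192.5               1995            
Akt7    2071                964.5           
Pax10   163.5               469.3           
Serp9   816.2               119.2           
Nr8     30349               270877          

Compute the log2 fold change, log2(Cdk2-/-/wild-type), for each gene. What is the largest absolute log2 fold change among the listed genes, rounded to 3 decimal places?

log2(13872/3029) = 2.195  (Akt1)
log2(1995/192.5) = 3.373  (Abcb12)
log2(964.5/2071) = -1.102  (Akt7)
log2(469.3/163.5) = 1.521  (Pax10)
log2(119.2/816.2) = -2.776  (Serp9)
log2(270877/30349) = 3.158  (Nr8)
The largest magnitude belongs to Abcb12.

3.373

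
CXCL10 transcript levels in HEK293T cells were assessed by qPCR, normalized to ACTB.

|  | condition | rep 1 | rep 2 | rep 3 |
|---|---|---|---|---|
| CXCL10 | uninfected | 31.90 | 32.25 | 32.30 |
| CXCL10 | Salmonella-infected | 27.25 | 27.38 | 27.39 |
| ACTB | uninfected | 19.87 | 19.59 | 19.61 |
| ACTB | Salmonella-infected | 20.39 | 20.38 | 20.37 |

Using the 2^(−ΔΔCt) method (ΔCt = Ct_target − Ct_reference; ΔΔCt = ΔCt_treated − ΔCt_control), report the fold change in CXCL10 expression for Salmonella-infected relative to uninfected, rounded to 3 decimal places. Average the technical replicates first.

45.255

Mean Ct: CXCL10 uninfected 32.150; CXCL10 Salmonella-infected 27.340; ACTB uninfected 19.690; ACTB Salmonella-infected 20.380
ΔCt(uninfected) = 32.150 − 19.690 = 12.460
ΔCt(Salmonella-infected) = 27.340 − 20.380 = 6.960
ΔΔCt = 6.960 − 12.460 = -5.500
Fold change = 2^(−(-5.500)) = 2^5.500 = 45.2548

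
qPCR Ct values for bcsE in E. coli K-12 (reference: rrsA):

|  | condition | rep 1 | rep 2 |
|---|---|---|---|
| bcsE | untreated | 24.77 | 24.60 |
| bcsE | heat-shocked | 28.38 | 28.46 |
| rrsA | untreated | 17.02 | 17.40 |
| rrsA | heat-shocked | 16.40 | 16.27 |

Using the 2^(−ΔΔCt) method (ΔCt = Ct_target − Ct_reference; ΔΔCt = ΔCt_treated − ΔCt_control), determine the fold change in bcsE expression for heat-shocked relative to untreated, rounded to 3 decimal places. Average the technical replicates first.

Mean Ct: bcsE untreated 24.685; bcsE heat-shocked 28.420; rrsA untreated 17.210; rrsA heat-shocked 16.335
ΔCt(untreated) = 24.685 − 17.210 = 7.475
ΔCt(heat-shocked) = 28.420 − 16.335 = 12.085
ΔΔCt = 12.085 − 7.475 = 4.610
Fold change = 2^(−4.610) = 0.0409

0.041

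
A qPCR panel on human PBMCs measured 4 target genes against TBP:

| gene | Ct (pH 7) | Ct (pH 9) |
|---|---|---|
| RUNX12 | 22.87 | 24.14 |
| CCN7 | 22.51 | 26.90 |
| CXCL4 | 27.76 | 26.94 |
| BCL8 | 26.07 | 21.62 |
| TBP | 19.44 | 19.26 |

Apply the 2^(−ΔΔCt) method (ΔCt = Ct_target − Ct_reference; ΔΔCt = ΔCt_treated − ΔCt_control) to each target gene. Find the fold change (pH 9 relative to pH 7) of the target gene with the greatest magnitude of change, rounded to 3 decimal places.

RUNX12: ΔΔCt = (24.14−19.26) − (22.87−19.44) = 4.88 − 3.43 = 1.45; fold change = 2^-1.45 = 0.366
CCN7: ΔΔCt = (26.90−19.26) − (22.51−19.44) = 7.64 − 3.07 = 4.57; fold change = 2^-4.57 = 0.042
CXCL4: ΔΔCt = (26.94−19.26) − (27.76−19.44) = 7.68 − 8.32 = -0.64; fold change = 2^0.64 = 1.558
BCL8: ΔΔCt = (21.62−19.26) − (26.07−19.44) = 2.36 − 6.63 = -4.27; fold change = 2^4.27 = 19.293
CCN7 has the largest |ΔΔCt| = 4.57.

0.042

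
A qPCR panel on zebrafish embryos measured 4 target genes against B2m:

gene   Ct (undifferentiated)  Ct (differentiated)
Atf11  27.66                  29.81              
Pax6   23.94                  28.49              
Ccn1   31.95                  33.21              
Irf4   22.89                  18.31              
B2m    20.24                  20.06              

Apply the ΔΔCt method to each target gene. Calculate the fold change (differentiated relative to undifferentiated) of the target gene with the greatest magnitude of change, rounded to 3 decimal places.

Atf11: ΔΔCt = (29.81−20.06) − (27.66−20.24) = 9.75 − 7.42 = 2.33; fold change = 2^-2.33 = 0.199
Pax6: ΔΔCt = (28.49−20.06) − (23.94−20.24) = 8.43 − 3.70 = 4.73; fold change = 2^-4.73 = 0.038
Ccn1: ΔΔCt = (33.21−20.06) − (31.95−20.24) = 13.15 − 11.71 = 1.44; fold change = 2^-1.44 = 0.369
Irf4: ΔΔCt = (18.31−20.06) − (22.89−20.24) = -1.75 − 2.65 = -4.40; fold change = 2^4.40 = 21.112
Pax6 has the largest |ΔΔCt| = 4.73.

0.038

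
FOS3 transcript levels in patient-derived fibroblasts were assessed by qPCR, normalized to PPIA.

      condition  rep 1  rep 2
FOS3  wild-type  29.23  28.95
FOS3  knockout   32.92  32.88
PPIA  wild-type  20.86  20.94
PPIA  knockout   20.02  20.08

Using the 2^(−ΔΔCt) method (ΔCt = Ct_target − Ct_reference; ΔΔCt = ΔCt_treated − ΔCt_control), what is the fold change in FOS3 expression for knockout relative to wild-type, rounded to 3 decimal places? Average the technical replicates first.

Mean Ct: FOS3 wild-type 29.090; FOS3 knockout 32.900; PPIA wild-type 20.900; PPIA knockout 20.050
ΔCt(wild-type) = 29.090 − 20.900 = 8.190
ΔCt(knockout) = 32.900 − 20.050 = 12.850
ΔΔCt = 12.850 − 8.190 = 4.660
Fold change = 2^(−4.660) = 0.0396

0.040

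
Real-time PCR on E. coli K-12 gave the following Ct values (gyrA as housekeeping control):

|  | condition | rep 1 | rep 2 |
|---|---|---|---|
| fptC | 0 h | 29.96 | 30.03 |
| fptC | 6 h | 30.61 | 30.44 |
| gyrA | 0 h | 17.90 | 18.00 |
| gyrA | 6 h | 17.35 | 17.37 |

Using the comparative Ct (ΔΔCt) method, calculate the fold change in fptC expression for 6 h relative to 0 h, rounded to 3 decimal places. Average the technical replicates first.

Mean Ct: fptC 0 h 29.995; fptC 6 h 30.525; gyrA 0 h 17.950; gyrA 6 h 17.360
ΔCt(0 h) = 29.995 − 17.950 = 12.045
ΔCt(6 h) = 30.525 − 17.360 = 13.165
ΔΔCt = 13.165 − 12.045 = 1.120
Fold change = 2^(−1.120) = 0.4601

0.460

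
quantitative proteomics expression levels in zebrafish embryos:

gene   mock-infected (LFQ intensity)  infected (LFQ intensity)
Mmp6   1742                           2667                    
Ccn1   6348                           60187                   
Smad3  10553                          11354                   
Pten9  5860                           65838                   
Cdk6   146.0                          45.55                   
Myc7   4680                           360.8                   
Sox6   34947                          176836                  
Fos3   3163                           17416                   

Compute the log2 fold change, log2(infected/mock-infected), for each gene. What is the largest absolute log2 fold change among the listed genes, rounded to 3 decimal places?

log2(2667/1742) = 0.614  (Mmp6)
log2(60187/6348) = 3.245  (Ccn1)
log2(11354/10553) = 0.106  (Smad3)
log2(65838/5860) = 3.490  (Pten9)
log2(45.55/146.0) = -1.680  (Cdk6)
log2(360.8/4680) = -3.697  (Myc7)
log2(176836/34947) = 2.339  (Sox6)
log2(17416/3163) = 2.461  (Fos3)
The largest magnitude belongs to Myc7.

3.697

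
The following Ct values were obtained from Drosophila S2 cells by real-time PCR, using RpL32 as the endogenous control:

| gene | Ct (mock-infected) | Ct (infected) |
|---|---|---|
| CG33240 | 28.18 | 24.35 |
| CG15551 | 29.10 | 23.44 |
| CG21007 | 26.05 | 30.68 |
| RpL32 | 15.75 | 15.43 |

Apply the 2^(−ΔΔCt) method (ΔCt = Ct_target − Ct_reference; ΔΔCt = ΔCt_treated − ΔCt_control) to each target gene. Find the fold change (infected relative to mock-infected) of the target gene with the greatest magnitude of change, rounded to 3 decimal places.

CG33240: ΔΔCt = (24.35−15.43) − (28.18−15.75) = 8.92 − 12.43 = -3.51; fold change = 2^3.51 = 11.392
CG15551: ΔΔCt = (23.44−15.43) − (29.10−15.75) = 8.01 − 13.35 = -5.34; fold change = 2^5.34 = 40.504
CG21007: ΔΔCt = (30.68−15.43) − (26.05−15.75) = 15.25 − 10.30 = 4.95; fold change = 2^-4.95 = 0.032
CG15551 has the largest |ΔΔCt| = 5.34.

40.504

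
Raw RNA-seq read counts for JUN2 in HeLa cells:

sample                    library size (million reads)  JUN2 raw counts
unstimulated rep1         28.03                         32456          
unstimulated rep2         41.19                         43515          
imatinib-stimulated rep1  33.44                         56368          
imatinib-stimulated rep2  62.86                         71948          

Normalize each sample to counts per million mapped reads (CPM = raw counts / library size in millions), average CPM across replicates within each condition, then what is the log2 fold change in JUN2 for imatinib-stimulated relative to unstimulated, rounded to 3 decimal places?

0.354

CPM(unstimulated rep1) = 32456 / 28.03 = 1157.9022
CPM(unstimulated rep2) = 43515 / 41.19 = 1056.4457
CPM(imatinib-stimulated rep1) = 56368 / 33.44 = 1685.6459
CPM(imatinib-stimulated rep2) = 71948 / 62.86 = 1144.5752
mean CPM(unstimulated) = 1107.1740; mean CPM(imatinib-stimulated) = 1415.1106
Fold change = 1415.1106 / 1107.1740 = 1.27813
log2(1.27813) = 0.3540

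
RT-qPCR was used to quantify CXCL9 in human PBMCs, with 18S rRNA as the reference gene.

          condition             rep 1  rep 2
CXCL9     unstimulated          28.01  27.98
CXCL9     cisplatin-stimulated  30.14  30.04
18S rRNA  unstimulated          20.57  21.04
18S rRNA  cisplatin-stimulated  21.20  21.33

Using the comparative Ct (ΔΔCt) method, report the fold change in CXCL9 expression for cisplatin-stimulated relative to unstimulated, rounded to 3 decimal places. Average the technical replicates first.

0.322

Mean Ct: CXCL9 unstimulated 27.995; CXCL9 cisplatin-stimulated 30.090; 18S rRNA unstimulated 20.805; 18S rRNA cisplatin-stimulated 21.265
ΔCt(unstimulated) = 27.995 − 20.805 = 7.190
ΔCt(cisplatin-stimulated) = 30.090 − 21.265 = 8.825
ΔΔCt = 8.825 − 7.190 = 1.635
Fold change = 2^(−1.635) = 0.3220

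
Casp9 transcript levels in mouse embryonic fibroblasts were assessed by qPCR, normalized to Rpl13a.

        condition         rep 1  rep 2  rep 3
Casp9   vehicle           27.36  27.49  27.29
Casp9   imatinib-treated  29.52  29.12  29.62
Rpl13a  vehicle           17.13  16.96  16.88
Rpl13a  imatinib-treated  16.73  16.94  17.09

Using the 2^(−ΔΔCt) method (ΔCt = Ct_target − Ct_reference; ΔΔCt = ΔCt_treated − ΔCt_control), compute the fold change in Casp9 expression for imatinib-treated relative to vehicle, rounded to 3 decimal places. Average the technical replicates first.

0.232

Mean Ct: Casp9 vehicle 27.380; Casp9 imatinib-treated 29.420; Rpl13a vehicle 16.990; Rpl13a imatinib-treated 16.920
ΔCt(vehicle) = 27.380 − 16.990 = 10.390
ΔCt(imatinib-treated) = 29.420 − 16.920 = 12.500
ΔΔCt = 12.500 − 10.390 = 2.110
Fold change = 2^(−2.110) = 0.2316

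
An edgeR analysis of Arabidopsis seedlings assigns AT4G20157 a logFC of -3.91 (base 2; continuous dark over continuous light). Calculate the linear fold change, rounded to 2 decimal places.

0.07

Fold change = 2^(-3.91) = 0.067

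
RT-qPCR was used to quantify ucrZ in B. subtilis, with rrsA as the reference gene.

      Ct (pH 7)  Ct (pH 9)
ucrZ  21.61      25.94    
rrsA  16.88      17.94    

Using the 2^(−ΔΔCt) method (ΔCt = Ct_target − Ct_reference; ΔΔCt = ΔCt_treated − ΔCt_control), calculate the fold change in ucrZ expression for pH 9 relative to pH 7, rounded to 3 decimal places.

ΔCt(pH 7) = 21.610 − 16.880 = 4.730
ΔCt(pH 9) = 25.940 − 17.940 = 8.000
ΔΔCt = 8.000 − 4.730 = 3.270
Fold change = 2^(−3.270) = 0.1037

0.104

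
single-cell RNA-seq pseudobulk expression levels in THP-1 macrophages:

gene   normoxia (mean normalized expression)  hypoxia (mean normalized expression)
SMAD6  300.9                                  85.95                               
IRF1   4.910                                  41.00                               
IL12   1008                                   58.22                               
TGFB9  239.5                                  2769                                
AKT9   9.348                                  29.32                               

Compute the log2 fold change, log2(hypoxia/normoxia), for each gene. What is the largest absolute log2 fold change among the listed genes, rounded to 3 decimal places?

log2(85.95/300.9) = -1.808  (SMAD6)
log2(41.00/4.910) = 3.062  (IRF1)
log2(58.22/1008) = -4.114  (IL12)
log2(2769/239.5) = 3.531  (TGFB9)
log2(29.32/9.348) = 1.649  (AKT9)
The largest magnitude belongs to IL12.

4.114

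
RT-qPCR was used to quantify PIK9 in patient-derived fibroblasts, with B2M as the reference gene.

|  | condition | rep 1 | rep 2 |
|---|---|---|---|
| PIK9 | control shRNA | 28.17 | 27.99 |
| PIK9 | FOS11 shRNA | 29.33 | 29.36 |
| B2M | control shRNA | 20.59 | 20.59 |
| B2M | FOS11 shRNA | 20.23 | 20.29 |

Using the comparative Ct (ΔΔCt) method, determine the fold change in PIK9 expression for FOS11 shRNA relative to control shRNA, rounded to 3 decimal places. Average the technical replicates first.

Mean Ct: PIK9 control shRNA 28.080; PIK9 FOS11 shRNA 29.345; B2M control shRNA 20.590; B2M FOS11 shRNA 20.260
ΔCt(control shRNA) = 28.080 − 20.590 = 7.490
ΔCt(FOS11 shRNA) = 29.345 − 20.260 = 9.085
ΔΔCt = 9.085 − 7.490 = 1.595
Fold change = 2^(−1.595) = 0.3310

0.331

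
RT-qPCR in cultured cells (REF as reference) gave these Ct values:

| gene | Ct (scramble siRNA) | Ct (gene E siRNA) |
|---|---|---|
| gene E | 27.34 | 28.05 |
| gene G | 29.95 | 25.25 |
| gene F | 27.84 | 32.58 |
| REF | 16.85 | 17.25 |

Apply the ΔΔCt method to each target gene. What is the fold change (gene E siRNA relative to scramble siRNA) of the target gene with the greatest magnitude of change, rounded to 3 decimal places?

gene E: ΔΔCt = (28.05−17.25) − (27.34−16.85) = 10.80 − 10.49 = 0.31; fold change = 2^-0.31 = 0.807
gene G: ΔΔCt = (25.25−17.25) − (29.95−16.85) = 8.00 − 13.10 = -5.10; fold change = 2^5.10 = 34.297
gene F: ΔΔCt = (32.58−17.25) − (27.84−16.85) = 15.33 − 10.99 = 4.34; fold change = 2^-4.34 = 0.049
gene G has the largest |ΔΔCt| = 5.10.

34.297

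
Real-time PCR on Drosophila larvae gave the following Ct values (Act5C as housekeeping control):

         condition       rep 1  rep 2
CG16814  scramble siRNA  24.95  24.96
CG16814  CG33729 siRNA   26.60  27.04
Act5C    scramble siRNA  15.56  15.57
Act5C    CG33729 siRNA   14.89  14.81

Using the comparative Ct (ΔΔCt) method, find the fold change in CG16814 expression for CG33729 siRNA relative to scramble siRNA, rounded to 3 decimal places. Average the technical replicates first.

Mean Ct: CG16814 scramble siRNA 24.955; CG16814 CG33729 siRNA 26.820; Act5C scramble siRNA 15.565; Act5C CG33729 siRNA 14.850
ΔCt(scramble siRNA) = 24.955 − 15.565 = 9.390
ΔCt(CG33729 siRNA) = 26.820 − 14.850 = 11.970
ΔΔCt = 11.970 − 9.390 = 2.580
Fold change = 2^(−2.580) = 0.1672

0.167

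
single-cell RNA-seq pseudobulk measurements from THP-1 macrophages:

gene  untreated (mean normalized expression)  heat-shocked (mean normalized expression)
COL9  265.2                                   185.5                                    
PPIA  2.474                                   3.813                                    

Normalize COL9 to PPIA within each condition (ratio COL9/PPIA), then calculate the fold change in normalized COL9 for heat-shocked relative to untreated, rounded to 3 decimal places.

COL9/PPIA (untreated) = 265.2 / 2.474 = 107.19
COL9/PPIA (heat-shocked) = 185.5 / 3.813 = 48.649
Fold change = 48.649 / 107.19 = 0.4538

0.454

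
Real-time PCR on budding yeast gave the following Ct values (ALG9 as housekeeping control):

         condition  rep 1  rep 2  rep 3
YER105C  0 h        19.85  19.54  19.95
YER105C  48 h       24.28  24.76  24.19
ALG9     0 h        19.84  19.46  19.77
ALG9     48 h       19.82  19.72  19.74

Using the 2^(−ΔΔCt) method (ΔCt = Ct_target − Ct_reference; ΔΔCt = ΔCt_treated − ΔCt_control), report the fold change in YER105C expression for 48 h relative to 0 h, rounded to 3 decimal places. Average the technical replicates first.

0.042

Mean Ct: YER105C 0 h 19.780; YER105C 48 h 24.410; ALG9 0 h 19.690; ALG9 48 h 19.760
ΔCt(0 h) = 19.780 − 19.690 = 0.090
ΔCt(48 h) = 24.410 − 19.760 = 4.650
ΔΔCt = 4.650 − 0.090 = 4.560
Fold change = 2^(−4.560) = 0.0424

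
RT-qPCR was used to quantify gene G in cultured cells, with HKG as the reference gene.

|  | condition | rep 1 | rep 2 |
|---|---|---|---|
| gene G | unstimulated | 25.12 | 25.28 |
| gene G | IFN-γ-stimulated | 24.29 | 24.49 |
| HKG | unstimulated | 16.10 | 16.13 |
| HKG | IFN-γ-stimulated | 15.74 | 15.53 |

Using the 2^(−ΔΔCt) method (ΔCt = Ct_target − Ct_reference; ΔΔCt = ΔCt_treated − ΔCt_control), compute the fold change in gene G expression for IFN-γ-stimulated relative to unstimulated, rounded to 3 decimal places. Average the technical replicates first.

1.257

Mean Ct: gene G unstimulated 25.200; gene G IFN-γ-stimulated 24.390; HKG unstimulated 16.115; HKG IFN-γ-stimulated 15.635
ΔCt(unstimulated) = 25.200 − 16.115 = 9.085
ΔCt(IFN-γ-stimulated) = 24.390 − 15.635 = 8.755
ΔΔCt = 8.755 − 9.085 = -0.330
Fold change = 2^(−(-0.330)) = 2^0.330 = 1.2570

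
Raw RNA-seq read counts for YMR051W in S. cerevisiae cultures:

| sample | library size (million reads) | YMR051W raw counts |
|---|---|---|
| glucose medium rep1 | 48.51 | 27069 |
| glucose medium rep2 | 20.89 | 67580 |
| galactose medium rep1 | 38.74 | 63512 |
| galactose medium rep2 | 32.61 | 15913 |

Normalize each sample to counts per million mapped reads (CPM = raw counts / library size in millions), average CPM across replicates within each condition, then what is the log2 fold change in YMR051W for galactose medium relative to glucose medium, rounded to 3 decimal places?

-0.834

CPM(glucose medium rep1) = 27069 / 48.51 = 558.0087
CPM(glucose medium rep2) = 67580 / 20.89 = 3235.0407
CPM(galactose medium rep1) = 63512 / 38.74 = 1639.4424
CPM(galactose medium rep2) = 15913 / 32.61 = 487.9791
mean CPM(glucose medium) = 1896.5247; mean CPM(galactose medium) = 1063.7108
Fold change = 1063.7108 / 1896.5247 = 0.56087
log2(0.56087) = -0.8343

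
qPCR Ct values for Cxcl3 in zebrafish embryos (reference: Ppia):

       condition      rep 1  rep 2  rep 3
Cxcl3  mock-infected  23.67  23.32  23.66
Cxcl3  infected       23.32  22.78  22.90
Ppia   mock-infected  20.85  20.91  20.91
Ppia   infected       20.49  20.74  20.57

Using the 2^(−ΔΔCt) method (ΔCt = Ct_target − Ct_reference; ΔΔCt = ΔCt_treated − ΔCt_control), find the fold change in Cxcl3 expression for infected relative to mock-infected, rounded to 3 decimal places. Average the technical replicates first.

1.197

Mean Ct: Cxcl3 mock-infected 23.550; Cxcl3 infected 23.000; Ppia mock-infected 20.890; Ppia infected 20.600
ΔCt(mock-infected) = 23.550 − 20.890 = 2.660
ΔCt(infected) = 23.000 − 20.600 = 2.400
ΔΔCt = 2.400 − 2.660 = -0.260
Fold change = 2^(−(-0.260)) = 2^0.260 = 1.1975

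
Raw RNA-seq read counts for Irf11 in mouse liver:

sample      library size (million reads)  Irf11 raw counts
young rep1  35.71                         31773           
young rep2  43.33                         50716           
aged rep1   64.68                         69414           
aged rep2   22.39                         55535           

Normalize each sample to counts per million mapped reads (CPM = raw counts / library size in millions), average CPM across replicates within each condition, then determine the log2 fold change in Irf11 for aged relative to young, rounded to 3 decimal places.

0.786

CPM(young rep1) = 31773 / 35.71 = 889.7508
CPM(young rep2) = 50716 / 43.33 = 1170.4593
CPM(aged rep1) = 69414 / 64.68 = 1073.1911
CPM(aged rep2) = 55535 / 22.39 = 2480.3484
mean CPM(young) = 1030.1050; mean CPM(aged) = 1776.7697
Fold change = 1776.7697 / 1030.1050 = 1.72484
log2(1.72484) = 0.7865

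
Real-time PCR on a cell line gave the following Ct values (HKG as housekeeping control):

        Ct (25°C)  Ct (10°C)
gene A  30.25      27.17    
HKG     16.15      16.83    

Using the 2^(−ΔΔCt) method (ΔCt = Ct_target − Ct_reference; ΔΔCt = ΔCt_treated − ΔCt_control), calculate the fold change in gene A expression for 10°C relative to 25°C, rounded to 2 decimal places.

ΔCt(25°C) = 30.250 − 16.150 = 14.100
ΔCt(10°C) = 27.170 − 16.830 = 10.340
ΔΔCt = 10.340 − 14.100 = -3.760
Fold change = 2^(−(-3.760)) = 2^3.760 = 13.548

13.55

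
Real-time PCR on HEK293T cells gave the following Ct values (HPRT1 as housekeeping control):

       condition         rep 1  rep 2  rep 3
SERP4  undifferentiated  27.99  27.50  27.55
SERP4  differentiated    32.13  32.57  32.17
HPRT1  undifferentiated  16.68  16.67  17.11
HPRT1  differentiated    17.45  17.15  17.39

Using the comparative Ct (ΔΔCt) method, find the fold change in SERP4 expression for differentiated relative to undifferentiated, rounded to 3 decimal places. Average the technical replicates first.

0.058

Mean Ct: SERP4 undifferentiated 27.680; SERP4 differentiated 32.290; HPRT1 undifferentiated 16.820; HPRT1 differentiated 17.330
ΔCt(undifferentiated) = 27.680 − 16.820 = 10.860
ΔCt(differentiated) = 32.290 − 17.330 = 14.960
ΔΔCt = 14.960 − 10.860 = 4.100
Fold change = 2^(−4.100) = 0.0583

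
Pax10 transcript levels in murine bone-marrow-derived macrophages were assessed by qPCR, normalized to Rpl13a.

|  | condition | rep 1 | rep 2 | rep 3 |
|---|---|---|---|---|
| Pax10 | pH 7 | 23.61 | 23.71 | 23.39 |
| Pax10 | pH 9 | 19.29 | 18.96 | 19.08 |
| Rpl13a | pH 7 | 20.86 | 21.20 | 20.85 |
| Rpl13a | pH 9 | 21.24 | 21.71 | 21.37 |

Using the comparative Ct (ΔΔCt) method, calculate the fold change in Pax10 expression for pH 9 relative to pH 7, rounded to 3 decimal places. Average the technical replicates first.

Mean Ct: Pax10 pH 7 23.570; Pax10 pH 9 19.110; Rpl13a pH 7 20.970; Rpl13a pH 9 21.440
ΔCt(pH 7) = 23.570 − 20.970 = 2.600
ΔCt(pH 9) = 19.110 − 21.440 = -2.330
ΔΔCt = -2.330 − 2.600 = -4.930
Fold change = 2^(−(-4.930)) = 2^4.930 = 30.4844

30.484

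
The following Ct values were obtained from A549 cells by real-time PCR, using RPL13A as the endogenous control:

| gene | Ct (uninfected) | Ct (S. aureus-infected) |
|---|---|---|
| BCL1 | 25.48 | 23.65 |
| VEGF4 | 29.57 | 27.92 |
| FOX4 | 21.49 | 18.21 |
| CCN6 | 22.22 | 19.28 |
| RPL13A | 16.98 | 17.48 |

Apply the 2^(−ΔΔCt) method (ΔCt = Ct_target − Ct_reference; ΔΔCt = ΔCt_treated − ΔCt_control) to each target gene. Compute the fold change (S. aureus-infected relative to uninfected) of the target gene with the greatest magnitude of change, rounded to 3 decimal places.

BCL1: ΔΔCt = (23.65−17.48) − (25.48−16.98) = 6.17 − 8.50 = -2.33; fold change = 2^2.33 = 5.028
VEGF4: ΔΔCt = (27.92−17.48) − (29.57−16.98) = 10.44 − 12.59 = -2.15; fold change = 2^2.15 = 4.438
FOX4: ΔΔCt = (18.21−17.48) − (21.49−16.98) = 0.73 − 4.51 = -3.78; fold change = 2^3.78 = 13.737
CCN6: ΔΔCt = (19.28−17.48) − (22.22−16.98) = 1.80 − 5.24 = -3.44; fold change = 2^3.44 = 10.853
FOX4 has the largest |ΔΔCt| = 3.78.

13.737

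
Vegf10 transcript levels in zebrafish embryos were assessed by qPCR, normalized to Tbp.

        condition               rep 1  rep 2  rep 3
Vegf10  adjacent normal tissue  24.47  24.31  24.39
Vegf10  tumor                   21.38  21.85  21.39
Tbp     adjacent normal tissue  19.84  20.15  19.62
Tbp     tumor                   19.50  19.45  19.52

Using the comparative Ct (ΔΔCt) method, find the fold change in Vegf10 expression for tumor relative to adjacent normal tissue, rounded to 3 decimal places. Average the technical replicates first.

Mean Ct: Vegf10 adjacent normal tissue 24.390; Vegf10 tumor 21.540; Tbp adjacent normal tissue 19.870; Tbp tumor 19.490
ΔCt(adjacent normal tissue) = 24.390 − 19.870 = 4.520
ΔCt(tumor) = 21.540 − 19.490 = 2.050
ΔΔCt = 2.050 − 4.520 = -2.470
Fold change = 2^(−(-2.470)) = 2^2.470 = 5.5404

5.540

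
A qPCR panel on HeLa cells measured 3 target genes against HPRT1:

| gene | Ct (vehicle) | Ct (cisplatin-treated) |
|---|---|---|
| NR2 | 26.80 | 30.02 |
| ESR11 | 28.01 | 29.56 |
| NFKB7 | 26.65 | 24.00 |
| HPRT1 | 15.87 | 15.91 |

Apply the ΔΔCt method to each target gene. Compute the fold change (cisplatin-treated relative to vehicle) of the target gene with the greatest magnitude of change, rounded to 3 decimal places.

NR2: ΔΔCt = (30.02−15.91) − (26.80−15.87) = 14.11 − 10.93 = 3.18; fold change = 2^-3.18 = 0.110
ESR11: ΔΔCt = (29.56−15.91) − (28.01−15.87) = 13.65 − 12.14 = 1.51; fold change = 2^-1.51 = 0.351
NFKB7: ΔΔCt = (24.00−15.91) − (26.65−15.87) = 8.09 − 10.78 = -2.69; fold change = 2^2.69 = 6.453
NR2 has the largest |ΔΔCt| = 3.18.

0.110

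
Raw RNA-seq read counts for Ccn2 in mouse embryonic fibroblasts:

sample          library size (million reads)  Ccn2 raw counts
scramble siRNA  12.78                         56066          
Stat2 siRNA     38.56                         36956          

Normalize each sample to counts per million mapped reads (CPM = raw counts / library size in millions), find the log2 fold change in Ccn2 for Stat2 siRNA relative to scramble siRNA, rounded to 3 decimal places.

CPM(scramble siRNA) = 56066 / 12.78 = 4387.0110
CPM(Stat2 siRNA) = 36956 / 38.56 = 958.4025
Fold change = 958.4025 / 4387.0110 = 0.21846
log2(0.21846) = -2.1945

-2.195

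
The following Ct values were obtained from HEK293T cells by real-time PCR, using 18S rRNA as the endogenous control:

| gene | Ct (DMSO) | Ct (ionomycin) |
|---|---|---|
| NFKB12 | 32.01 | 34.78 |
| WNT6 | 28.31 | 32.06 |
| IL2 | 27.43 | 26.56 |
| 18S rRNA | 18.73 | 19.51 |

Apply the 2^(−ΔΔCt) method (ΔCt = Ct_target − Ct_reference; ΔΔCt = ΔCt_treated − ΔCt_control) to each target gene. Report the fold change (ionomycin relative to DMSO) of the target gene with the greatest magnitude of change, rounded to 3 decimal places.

0.128

NFKB12: ΔΔCt = (34.78−19.51) − (32.01−18.73) = 15.27 − 13.28 = 1.99; fold change = 2^-1.99 = 0.252
WNT6: ΔΔCt = (32.06−19.51) − (28.31−18.73) = 12.55 − 9.58 = 2.97; fold change = 2^-2.97 = 0.128
IL2: ΔΔCt = (26.56−19.51) − (27.43−18.73) = 7.05 − 8.70 = -1.65; fold change = 2^1.65 = 3.138
WNT6 has the largest |ΔΔCt| = 2.97.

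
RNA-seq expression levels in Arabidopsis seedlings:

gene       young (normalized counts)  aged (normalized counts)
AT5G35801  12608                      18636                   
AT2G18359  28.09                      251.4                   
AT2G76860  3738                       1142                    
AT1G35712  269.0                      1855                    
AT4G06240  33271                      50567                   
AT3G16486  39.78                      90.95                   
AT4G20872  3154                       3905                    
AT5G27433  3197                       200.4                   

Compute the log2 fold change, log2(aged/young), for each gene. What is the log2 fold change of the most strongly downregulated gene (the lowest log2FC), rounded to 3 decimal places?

-3.996

log2(18636/12608) = 0.564  (AT5G35801)
log2(251.4/28.09) = 3.162  (AT2G18359)
log2(1142/3738) = -1.711  (AT2G76860)
log2(1855/269.0) = 2.786  (AT1G35712)
log2(50567/33271) = 0.604  (AT4G06240)
log2(90.95/39.78) = 1.193  (AT3G16486)
log2(3905/3154) = 0.308  (AT4G20872)
log2(200.4/3197) = -3.996  (AT5G27433)
AT5G27433 is most strongly downregulated.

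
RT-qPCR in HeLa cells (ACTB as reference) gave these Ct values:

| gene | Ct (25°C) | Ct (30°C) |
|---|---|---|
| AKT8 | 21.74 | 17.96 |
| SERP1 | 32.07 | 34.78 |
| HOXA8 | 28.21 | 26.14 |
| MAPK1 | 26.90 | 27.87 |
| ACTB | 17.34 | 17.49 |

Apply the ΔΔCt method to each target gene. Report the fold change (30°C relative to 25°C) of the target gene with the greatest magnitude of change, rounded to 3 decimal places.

AKT8: ΔΔCt = (17.96−17.49) − (21.74−17.34) = 0.47 − 4.40 = -3.93; fold change = 2^3.93 = 15.242
SERP1: ΔΔCt = (34.78−17.49) − (32.07−17.34) = 17.29 − 14.73 = 2.56; fold change = 2^-2.56 = 0.170
HOXA8: ΔΔCt = (26.14−17.49) − (28.21−17.34) = 8.65 − 10.87 = -2.22; fold change = 2^2.22 = 4.659
MAPK1: ΔΔCt = (27.87−17.49) − (26.90−17.34) = 10.38 − 9.56 = 0.82; fold change = 2^-0.82 = 0.566
AKT8 has the largest |ΔΔCt| = 3.93.

15.242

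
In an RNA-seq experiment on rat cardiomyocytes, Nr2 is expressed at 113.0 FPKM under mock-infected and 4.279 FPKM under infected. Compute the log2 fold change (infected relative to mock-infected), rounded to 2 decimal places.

Fold change = 4.279 / 113.0 = 0.0379
log2(0.0379) = -4.723

-4.72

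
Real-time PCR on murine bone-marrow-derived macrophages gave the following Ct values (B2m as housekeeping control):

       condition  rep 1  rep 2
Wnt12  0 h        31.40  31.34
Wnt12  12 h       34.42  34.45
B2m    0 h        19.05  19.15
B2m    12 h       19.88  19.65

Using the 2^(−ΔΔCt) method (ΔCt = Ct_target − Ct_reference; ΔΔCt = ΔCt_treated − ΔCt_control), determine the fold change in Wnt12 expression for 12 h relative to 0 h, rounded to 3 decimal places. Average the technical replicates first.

0.189

Mean Ct: Wnt12 0 h 31.370; Wnt12 12 h 34.435; B2m 0 h 19.100; B2m 12 h 19.765
ΔCt(0 h) = 31.370 − 19.100 = 12.270
ΔCt(12 h) = 34.435 − 19.765 = 14.670
ΔΔCt = 14.670 − 12.270 = 2.400
Fold change = 2^(−2.400) = 0.1895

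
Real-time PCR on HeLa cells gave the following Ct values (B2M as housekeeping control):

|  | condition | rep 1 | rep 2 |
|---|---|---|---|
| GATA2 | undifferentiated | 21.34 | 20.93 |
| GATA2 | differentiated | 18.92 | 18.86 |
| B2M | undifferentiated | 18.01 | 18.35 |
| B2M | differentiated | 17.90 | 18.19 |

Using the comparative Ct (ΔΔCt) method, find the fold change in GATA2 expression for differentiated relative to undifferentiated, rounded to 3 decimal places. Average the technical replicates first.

Mean Ct: GATA2 undifferentiated 21.135; GATA2 differentiated 18.890; B2M undifferentiated 18.180; B2M differentiated 18.045
ΔCt(undifferentiated) = 21.135 − 18.180 = 2.955
ΔCt(differentiated) = 18.890 − 18.045 = 0.845
ΔΔCt = 0.845 − 2.955 = -2.110
Fold change = 2^(−(-2.110)) = 2^2.110 = 4.3169

4.317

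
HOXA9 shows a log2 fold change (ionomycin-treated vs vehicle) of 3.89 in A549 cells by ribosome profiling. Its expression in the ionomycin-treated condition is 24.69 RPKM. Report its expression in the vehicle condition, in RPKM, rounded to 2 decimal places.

1.67

Fold change = 2^(3.89) = 14.8254
vehicle expression = 24.69 / 14.8254 = 1.67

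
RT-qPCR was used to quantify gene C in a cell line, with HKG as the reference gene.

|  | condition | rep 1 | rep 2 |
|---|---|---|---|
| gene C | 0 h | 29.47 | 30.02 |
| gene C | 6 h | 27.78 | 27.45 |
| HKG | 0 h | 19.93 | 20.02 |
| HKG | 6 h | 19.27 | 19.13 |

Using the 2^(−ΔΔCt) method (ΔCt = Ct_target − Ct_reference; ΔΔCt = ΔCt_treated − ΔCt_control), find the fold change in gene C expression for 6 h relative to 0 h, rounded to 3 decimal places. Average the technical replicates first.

2.558

Mean Ct: gene C 0 h 29.745; gene C 6 h 27.615; HKG 0 h 19.975; HKG 6 h 19.200
ΔCt(0 h) = 29.745 − 19.975 = 9.770
ΔCt(6 h) = 27.615 − 19.200 = 8.415
ΔΔCt = 8.415 − 9.770 = -1.355
Fold change = 2^(−(-1.355)) = 2^1.355 = 2.5580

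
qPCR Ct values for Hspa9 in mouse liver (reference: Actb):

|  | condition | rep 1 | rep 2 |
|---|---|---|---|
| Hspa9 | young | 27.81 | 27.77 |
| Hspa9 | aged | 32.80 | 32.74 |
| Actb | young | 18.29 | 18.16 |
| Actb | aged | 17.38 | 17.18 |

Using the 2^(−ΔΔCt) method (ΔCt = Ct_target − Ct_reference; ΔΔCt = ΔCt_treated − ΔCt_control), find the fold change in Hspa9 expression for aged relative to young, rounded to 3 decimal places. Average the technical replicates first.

Mean Ct: Hspa9 young 27.790; Hspa9 aged 32.770; Actb young 18.225; Actb aged 17.280
ΔCt(young) = 27.790 − 18.225 = 9.565
ΔCt(aged) = 32.770 − 17.280 = 15.490
ΔΔCt = 15.490 − 9.565 = 5.925
Fold change = 2^(−5.925) = 0.0165

0.016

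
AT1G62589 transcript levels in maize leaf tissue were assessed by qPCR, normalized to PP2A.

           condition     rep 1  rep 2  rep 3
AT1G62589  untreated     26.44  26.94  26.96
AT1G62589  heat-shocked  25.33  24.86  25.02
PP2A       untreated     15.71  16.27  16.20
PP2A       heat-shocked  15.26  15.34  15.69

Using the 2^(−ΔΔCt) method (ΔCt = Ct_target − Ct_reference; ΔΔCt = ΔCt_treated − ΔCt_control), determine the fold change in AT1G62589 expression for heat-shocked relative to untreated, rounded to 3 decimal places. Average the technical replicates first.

2.114

Mean Ct: AT1G62589 untreated 26.780; AT1G62589 heat-shocked 25.070; PP2A untreated 16.060; PP2A heat-shocked 15.430
ΔCt(untreated) = 26.780 − 16.060 = 10.720
ΔCt(heat-shocked) = 25.070 − 15.430 = 9.640
ΔΔCt = 9.640 − 10.720 = -1.080
Fold change = 2^(−(-1.080)) = 2^1.080 = 2.1140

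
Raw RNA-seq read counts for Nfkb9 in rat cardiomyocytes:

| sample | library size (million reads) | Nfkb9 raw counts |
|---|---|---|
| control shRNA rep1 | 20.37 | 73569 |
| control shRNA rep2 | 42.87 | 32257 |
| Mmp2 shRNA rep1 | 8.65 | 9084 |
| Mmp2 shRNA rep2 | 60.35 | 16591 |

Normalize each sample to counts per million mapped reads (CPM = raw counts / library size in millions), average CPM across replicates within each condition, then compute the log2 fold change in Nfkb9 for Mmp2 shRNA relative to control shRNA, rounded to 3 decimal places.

-1.720

CPM(control shRNA rep1) = 73569 / 20.37 = 3611.6348
CPM(control shRNA rep2) = 32257 / 42.87 = 752.4376
CPM(Mmp2 shRNA rep1) = 9084 / 8.65 = 1050.1734
CPM(Mmp2 shRNA rep2) = 16591 / 60.35 = 274.9130
mean CPM(control shRNA) = 2182.0362; mean CPM(Mmp2 shRNA) = 662.5432
Fold change = 662.5432 / 2182.0362 = 0.30364
log2(0.30364) = -1.7196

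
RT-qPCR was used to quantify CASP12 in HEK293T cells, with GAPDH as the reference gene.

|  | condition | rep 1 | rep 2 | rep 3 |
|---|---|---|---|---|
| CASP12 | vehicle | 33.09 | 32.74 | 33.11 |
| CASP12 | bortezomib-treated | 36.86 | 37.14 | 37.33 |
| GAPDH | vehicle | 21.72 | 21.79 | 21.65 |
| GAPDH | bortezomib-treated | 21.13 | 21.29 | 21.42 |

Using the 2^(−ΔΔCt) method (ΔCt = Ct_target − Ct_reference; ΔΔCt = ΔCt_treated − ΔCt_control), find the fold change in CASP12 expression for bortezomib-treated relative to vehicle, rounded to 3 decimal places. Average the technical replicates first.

0.042

Mean Ct: CASP12 vehicle 32.980; CASP12 bortezomib-treated 37.110; GAPDH vehicle 21.720; GAPDH bortezomib-treated 21.280
ΔCt(vehicle) = 32.980 − 21.720 = 11.260
ΔCt(bortezomib-treated) = 37.110 − 21.280 = 15.830
ΔΔCt = 15.830 − 11.260 = 4.570
Fold change = 2^(−4.570) = 0.0421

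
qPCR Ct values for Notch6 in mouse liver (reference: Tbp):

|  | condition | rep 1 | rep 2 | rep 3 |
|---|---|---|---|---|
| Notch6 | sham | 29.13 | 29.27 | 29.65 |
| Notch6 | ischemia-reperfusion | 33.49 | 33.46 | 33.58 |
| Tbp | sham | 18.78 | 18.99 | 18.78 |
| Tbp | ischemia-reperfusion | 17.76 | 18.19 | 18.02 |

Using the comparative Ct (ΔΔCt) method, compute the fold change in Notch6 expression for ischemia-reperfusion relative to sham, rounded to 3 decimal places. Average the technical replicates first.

Mean Ct: Notch6 sham 29.350; Notch6 ischemia-reperfusion 33.510; Tbp sham 18.850; Tbp ischemia-reperfusion 17.990
ΔCt(sham) = 29.350 − 18.850 = 10.500
ΔCt(ischemia-reperfusion) = 33.510 − 17.990 = 15.520
ΔΔCt = 15.520 − 10.500 = 5.020
Fold change = 2^(−5.020) = 0.0308

0.031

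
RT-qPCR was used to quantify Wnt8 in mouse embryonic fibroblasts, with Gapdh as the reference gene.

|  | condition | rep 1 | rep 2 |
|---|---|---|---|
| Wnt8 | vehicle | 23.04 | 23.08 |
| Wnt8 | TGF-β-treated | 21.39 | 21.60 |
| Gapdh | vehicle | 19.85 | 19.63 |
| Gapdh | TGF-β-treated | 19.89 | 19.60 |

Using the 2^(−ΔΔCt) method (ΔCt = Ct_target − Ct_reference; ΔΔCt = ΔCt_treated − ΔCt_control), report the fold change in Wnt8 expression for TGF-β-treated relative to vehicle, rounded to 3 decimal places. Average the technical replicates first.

2.969

Mean Ct: Wnt8 vehicle 23.060; Wnt8 TGF-β-treated 21.495; Gapdh vehicle 19.740; Gapdh TGF-β-treated 19.745
ΔCt(vehicle) = 23.060 − 19.740 = 3.320
ΔCt(TGF-β-treated) = 21.495 − 19.745 = 1.750
ΔΔCt = 1.750 − 3.320 = -1.570
Fold change = 2^(−(-1.570)) = 2^1.570 = 2.9690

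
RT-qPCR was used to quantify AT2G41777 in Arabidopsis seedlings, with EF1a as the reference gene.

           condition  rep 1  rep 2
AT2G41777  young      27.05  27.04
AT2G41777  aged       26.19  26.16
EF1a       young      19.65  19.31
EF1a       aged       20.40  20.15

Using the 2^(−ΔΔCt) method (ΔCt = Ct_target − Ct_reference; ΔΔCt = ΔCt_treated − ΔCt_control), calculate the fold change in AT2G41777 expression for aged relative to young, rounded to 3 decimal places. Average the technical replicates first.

Mean Ct: AT2G41777 young 27.045; AT2G41777 aged 26.175; EF1a young 19.480; EF1a aged 20.275
ΔCt(young) = 27.045 − 19.480 = 7.565
ΔCt(aged) = 26.175 − 20.275 = 5.900
ΔΔCt = 5.900 − 7.565 = -1.665
Fold change = 2^(−(-1.665)) = 2^1.665 = 3.1711

3.171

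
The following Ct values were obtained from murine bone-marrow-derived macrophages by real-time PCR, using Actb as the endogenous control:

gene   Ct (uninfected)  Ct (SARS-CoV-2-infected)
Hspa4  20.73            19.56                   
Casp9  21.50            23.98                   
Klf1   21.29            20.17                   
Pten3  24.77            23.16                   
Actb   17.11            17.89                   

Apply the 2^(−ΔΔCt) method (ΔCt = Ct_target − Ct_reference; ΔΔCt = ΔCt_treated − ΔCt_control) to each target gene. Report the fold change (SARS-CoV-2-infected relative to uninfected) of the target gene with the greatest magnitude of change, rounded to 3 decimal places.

Hspa4: ΔΔCt = (19.56−17.89) − (20.73−17.11) = 1.67 − 3.62 = -1.95; fold change = 2^1.95 = 3.864
Casp9: ΔΔCt = (23.98−17.89) − (21.50−17.11) = 6.09 − 4.39 = 1.70; fold change = 2^-1.70 = 0.308
Klf1: ΔΔCt = (20.17−17.89) − (21.29−17.11) = 2.28 − 4.18 = -1.90; fold change = 2^1.90 = 3.732
Pten3: ΔΔCt = (23.16−17.89) − (24.77−17.11) = 5.27 − 7.66 = -2.39; fold change = 2^2.39 = 5.242
Pten3 has the largest |ΔΔCt| = 2.39.

5.242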